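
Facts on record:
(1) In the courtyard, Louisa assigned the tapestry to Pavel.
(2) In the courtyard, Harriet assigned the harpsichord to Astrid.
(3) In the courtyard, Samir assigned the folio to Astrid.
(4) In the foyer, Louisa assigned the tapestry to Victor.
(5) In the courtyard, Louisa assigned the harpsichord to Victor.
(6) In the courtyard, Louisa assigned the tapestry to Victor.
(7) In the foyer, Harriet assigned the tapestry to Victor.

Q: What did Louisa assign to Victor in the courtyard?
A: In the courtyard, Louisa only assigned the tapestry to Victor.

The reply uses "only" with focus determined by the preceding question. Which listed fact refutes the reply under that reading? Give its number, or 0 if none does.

5

Answering "What did ...?" puts focus on the thing — here, "the tapestry".
"Only" then excludes alternative things while the background — agent = Louisa, recipient = Victor, setting = in the courtyard — is held fixed.
Fact (5) keeps agent = Louisa, recipient = Victor, setting = in the courtyard but has thing = the harpsichord; that refutes the reply.
(Fact (1) would refute a reading with focus on the recipient — but that is not what the question asks.)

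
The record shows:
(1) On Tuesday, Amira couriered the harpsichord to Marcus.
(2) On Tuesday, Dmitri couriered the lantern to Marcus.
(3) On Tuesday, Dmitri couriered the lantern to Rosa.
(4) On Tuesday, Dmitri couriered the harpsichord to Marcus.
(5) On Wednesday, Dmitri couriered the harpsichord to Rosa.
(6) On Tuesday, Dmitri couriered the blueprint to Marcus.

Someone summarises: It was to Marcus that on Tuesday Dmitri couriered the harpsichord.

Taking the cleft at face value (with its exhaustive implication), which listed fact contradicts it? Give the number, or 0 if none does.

Focus of the cleft: "Marcus" (the recipient). Presupposed background: same agent, thing, setting (Dmitri / the harpsichord / on Tuesday).
Exhaustivity: Marcus is the only recipient satisfying that background.
Every other fact differs from the presupposition on some backgrounded slot, so none challenges the exhaustivity.

0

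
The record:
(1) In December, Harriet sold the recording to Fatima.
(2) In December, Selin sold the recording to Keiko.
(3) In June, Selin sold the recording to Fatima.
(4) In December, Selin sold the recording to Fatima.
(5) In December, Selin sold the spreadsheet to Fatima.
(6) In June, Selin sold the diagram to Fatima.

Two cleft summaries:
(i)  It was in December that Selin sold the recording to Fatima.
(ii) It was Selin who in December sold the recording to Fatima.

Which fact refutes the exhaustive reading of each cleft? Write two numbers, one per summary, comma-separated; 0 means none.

3, 1

(i): focus "in December". Looking for Selin as agent and the recording as thing and Fatima as recipient with some other setting — fact (3) has in June there. Refuted.
(ii): focus "Selin". Looking for the recording as thing and Fatima as recipient and in December as setting with some other agent — fact (1) has Harriet there. Refuted.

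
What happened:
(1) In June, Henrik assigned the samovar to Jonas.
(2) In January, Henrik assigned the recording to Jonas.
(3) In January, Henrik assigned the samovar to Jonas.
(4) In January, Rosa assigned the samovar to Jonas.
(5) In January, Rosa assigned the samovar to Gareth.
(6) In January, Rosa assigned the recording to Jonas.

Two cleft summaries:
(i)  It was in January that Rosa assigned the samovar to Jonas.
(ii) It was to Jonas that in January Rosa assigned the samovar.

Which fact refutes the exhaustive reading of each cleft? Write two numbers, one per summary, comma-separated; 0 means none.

0, 5

Summary (i) focuses "in January" (the setting); background agent = Rosa, thing = the samovar, recipient = Jonas. No fact matches that background with a different setting, so 0.
Summary (ii) focuses "Jonas" (the recipient); background agent = Rosa, thing = the samovar, setting = in January. Fact (5) matches that background with recipient = Gareth — refutes (ii).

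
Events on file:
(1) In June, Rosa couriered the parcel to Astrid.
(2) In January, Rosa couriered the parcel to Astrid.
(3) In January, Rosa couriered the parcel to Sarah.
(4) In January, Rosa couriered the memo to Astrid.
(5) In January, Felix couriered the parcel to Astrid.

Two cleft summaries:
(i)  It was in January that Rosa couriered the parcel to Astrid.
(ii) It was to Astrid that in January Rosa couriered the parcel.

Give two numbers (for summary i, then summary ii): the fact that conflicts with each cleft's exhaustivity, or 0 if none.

(i): focus "in January". Looking for agent = Rosa, thing = the parcel, recipient = Astrid with some other setting — fact (1) has in June there. Refuted.
(ii): focus "Astrid". Looking for agent = Rosa, thing = the parcel, setting = in January with some other recipient — fact (3) has Sarah there. Refuted.

1, 3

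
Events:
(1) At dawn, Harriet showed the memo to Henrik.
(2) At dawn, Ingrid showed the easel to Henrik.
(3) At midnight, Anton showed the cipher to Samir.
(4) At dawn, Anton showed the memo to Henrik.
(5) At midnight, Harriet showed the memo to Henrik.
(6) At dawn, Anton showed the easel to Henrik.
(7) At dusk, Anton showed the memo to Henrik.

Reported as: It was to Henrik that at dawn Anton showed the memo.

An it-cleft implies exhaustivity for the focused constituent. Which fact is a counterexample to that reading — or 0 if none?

0

Focus of the cleft: "Henrik" (the recipient). Presupposed background: agent = Anton, thing = the memo, setting = at dawn.
The exhaustive reading says no other recipient fits that background.
Every other fact differs from the presupposition on some backgrounded slot, so none challenges the exhaustivity.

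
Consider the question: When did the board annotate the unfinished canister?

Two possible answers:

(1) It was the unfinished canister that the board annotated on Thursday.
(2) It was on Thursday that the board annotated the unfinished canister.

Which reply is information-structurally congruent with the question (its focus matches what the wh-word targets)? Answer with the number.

The question word "when" targets the time.
Option (1) clefts "the unfinished canister" — the direct object, not what was asked.
Option (2) clefts "on Thursday" — that matches what the question asks about.
So the congruent reply is (2).

2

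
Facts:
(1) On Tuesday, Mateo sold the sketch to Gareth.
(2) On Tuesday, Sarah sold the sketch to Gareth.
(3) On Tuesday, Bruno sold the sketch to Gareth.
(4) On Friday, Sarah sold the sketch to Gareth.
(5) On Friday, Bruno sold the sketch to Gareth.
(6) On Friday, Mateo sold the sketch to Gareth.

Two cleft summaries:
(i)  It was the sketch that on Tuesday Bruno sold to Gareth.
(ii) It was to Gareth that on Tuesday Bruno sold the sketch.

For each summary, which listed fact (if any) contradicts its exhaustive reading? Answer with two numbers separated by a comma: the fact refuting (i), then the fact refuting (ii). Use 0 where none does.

Summary (i) focuses "the sketch" (the thing); background agent = Bruno, recipient = Gareth, setting = on Tuesday. No fact matches that background with a different thing, so 0.
Summary (ii) focuses "Gareth" (the recipient); background agent = Bruno, thing = the sketch, setting = on Tuesday. No fact matches that background with a different recipient, so 0.

0, 0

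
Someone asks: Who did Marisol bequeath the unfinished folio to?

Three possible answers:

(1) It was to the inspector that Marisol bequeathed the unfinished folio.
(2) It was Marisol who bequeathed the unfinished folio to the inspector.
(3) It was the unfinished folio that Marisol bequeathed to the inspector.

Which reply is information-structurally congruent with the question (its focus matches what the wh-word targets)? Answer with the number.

The question word "who" targets the recipient.
Option (1) clefts "to the inspector" — that matches what the question asks about.
Option (2) clefts "Marisol" — the subject (agent), not what was asked.
Option (3) clefts "the unfinished folio" — the direct object, not what was asked.
So the congruent reply is (1).

1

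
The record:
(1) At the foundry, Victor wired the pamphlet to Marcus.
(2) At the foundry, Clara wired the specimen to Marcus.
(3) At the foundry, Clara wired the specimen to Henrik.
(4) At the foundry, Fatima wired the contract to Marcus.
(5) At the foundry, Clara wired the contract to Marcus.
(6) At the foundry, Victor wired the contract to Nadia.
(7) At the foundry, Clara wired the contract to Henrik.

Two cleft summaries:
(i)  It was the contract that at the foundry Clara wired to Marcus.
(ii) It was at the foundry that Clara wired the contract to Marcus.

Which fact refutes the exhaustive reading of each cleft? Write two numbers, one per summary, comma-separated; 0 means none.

Summary (i) focuses "the contract" (the thing); background agent = Clara, recipient = Marcus, setting = at the foundry. Fact (2) matches that background with thing = the specimen — refutes (i).
Summary (ii) focuses "at the foundry" (the setting); background agent = Clara, thing = the contract, recipient = Marcus. No fact matches that background with a different setting, so 0.

2, 0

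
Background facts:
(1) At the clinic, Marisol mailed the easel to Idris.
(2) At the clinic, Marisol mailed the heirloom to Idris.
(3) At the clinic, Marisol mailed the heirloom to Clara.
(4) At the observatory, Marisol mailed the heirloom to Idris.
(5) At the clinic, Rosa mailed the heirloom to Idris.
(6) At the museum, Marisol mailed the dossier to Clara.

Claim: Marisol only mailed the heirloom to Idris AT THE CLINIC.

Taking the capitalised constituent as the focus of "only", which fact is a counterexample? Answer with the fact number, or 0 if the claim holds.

4

The capitals mark "at the clinic" as focus. So "only" rules out other settings, with the rest (same agent, thing, recipient (Marisol / the heirloom / Idris)) as background.
Fact (4) matches on same agent, thing, recipient (Marisol / the heirloom / Idris), but has setting = at the observatory instead. That refutes the claim.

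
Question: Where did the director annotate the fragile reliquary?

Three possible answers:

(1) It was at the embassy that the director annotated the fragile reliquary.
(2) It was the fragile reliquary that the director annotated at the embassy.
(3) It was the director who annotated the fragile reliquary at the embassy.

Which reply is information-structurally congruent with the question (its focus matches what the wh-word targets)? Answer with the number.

The question word "where" targets the location.
Option (1) clefts "at the embassy" — that matches what the question asks about.
Option (2) clefts "the fragile reliquary" — the direct object, not what was asked.
Option (3) clefts "the director" — the subject (agent), not what was asked.
So the congruent reply is (1).

1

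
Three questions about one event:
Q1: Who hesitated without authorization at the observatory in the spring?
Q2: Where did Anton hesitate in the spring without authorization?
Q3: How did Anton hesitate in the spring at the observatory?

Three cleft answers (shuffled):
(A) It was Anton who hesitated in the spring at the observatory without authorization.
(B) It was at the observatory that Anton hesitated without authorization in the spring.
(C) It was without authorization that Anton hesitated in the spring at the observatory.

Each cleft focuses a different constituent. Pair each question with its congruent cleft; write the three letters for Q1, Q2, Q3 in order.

ABC

Q1 asks about the subject (agent); cleft (A) focuses "Anton", which is the subject (agent) — so Q1 → A.
Q2 asks about the location; cleft (B) focuses "at the observatory", which is the location — so Q2 → B.
Q3 asks about the manner; cleft (C) focuses "without authorization", which is the manner — so Q3 → C.
Mapping: Q1→A, Q2→B, Q3→C.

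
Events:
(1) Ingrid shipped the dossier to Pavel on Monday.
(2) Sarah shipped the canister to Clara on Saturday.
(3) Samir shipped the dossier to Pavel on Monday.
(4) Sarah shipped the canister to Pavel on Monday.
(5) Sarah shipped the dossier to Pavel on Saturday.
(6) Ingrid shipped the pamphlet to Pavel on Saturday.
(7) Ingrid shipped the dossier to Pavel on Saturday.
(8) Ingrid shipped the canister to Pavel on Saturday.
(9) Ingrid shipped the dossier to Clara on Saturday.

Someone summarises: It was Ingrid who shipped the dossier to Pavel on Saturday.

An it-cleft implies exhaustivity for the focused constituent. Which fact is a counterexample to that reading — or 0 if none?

Focus of the cleft: "Ingrid" (the agent). Presupposed background: the dossier as thing and Pavel as recipient and on Saturday as setting.
Exhaustivity: Ingrid is the only agent satisfying that background.
Fact (5) shares the background but with agent = Sarah; exhaustivity is violated.

5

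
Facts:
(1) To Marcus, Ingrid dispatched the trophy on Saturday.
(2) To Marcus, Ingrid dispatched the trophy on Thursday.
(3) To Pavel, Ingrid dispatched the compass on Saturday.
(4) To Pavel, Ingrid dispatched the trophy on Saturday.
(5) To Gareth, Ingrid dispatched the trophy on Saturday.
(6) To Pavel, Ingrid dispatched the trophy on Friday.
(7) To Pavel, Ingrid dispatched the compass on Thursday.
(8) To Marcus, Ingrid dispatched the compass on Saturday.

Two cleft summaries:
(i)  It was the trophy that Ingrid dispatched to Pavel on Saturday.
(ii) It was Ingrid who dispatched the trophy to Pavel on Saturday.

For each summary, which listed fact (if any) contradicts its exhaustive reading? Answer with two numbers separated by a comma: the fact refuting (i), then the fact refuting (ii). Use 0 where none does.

(i): focus "the trophy". Looking for Ingrid as agent and Pavel as recipient and on Saturday as setting with some other thing — fact (3) has the compass there. Refuted.
(ii): focus "Ingrid". No fact shares the trophy as thing and Pavel as recipient and on Saturday as setting with a different agent. 0.

3, 0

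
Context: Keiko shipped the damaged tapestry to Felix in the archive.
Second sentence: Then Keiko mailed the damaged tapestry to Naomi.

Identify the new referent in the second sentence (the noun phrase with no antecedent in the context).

"Keiko" and "the damaged tapestry" in the second sentence are given — already mentioned in the context.
"Naomi" has no antecedent in the context; it is discourse-new.

Naomi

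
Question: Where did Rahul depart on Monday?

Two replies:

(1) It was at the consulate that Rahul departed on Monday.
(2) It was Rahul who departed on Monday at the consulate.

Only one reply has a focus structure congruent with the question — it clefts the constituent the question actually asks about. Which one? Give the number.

The question word "where" targets the location.
Option (1) clefts "at the consulate" — that matches what the question asks about.
Option (2) clefts "Rahul" — the subject (agent), not what was asked.
So the congruent reply is (1).

1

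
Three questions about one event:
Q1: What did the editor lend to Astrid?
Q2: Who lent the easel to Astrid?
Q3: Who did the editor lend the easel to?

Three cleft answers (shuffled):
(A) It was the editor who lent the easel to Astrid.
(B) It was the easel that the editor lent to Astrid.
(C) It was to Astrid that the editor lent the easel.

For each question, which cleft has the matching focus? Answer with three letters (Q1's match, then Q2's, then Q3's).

Q1 asks about the direct object; cleft (B) focuses "the easel", which is the direct object — so Q1 → B.
Q2 asks about the subject (agent); cleft (A) focuses "the editor", which is the subject (agent) — so Q2 → A.
Q3 asks about the recipient; cleft (C) focuses "to Astrid", which is the recipient — so Q3 → C.
Mapping: Q1→B, Q2→A, Q3→C.

BAC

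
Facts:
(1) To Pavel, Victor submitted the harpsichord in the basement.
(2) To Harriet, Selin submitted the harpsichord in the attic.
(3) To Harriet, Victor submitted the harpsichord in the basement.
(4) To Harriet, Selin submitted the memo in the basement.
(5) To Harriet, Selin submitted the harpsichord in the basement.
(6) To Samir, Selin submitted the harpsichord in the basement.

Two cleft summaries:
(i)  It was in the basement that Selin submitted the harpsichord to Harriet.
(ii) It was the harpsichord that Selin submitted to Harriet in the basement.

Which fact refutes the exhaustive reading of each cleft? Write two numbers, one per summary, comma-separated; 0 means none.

2, 4

Summary (i) focuses "in the basement" (the setting); background same agent, thing, recipient (Selin / the harpsichord / Harriet). Fact (2) matches that background with setting = in the attic — refutes (i).
Summary (ii) focuses "the harpsichord" (the thing); background same agent, recipient, setting (Selin / Harriet / in the basement). Fact (4) matches that background with thing = the memo — refutes (ii).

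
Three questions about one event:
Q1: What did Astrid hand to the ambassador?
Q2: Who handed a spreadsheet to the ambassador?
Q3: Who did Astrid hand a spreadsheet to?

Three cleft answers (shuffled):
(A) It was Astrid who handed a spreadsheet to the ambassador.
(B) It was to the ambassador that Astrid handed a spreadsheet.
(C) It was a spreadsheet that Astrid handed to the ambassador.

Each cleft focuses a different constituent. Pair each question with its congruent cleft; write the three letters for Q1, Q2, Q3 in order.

CAB

Q1 asks about the direct object; cleft (C) focuses "a spreadsheet", which is the direct object — so Q1 → C.
Q2 asks about the subject (agent); cleft (A) focuses "Astrid", which is the subject (agent) — so Q2 → A.
Q3 asks about the recipient; cleft (B) focuses "to the ambassador", which is the recipient — so Q3 → B.
Mapping: Q1→C, Q2→A, Q3→B.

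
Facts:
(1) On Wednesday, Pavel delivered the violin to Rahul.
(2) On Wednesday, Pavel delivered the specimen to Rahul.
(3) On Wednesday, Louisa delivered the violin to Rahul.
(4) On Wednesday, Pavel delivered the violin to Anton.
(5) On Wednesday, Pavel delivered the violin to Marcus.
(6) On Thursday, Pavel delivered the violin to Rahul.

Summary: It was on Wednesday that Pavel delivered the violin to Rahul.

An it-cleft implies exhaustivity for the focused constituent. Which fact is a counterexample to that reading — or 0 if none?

6

Focus of the cleft: "on Wednesday" (the setting). Presupposed background: agent = Pavel, thing = the violin, recipient = Rahul.
Exhaustivity: on Wednesday is the only setting satisfying that background.
But fact (6) also has agent = Pavel, thing = the violin, recipient = Rahul, with setting = on Thursday — so the exhaustive reading fails.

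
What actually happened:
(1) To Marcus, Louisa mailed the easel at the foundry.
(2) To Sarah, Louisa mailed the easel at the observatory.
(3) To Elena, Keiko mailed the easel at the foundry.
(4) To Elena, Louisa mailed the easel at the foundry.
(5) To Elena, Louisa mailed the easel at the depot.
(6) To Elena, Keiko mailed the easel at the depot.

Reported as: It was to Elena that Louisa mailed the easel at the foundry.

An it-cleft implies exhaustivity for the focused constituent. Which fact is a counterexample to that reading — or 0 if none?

The cleft puts "Elena" in focus and presupposes the open proposition with Louisa as agent and the easel as thing and at the foundry as setting.
Exhaustivity: Elena is the only recipient satisfying that background.
But fact (1) also has Louisa as agent and the easel as thing and at the foundry as setting, with recipient = Marcus — so the exhaustive reading fails.

1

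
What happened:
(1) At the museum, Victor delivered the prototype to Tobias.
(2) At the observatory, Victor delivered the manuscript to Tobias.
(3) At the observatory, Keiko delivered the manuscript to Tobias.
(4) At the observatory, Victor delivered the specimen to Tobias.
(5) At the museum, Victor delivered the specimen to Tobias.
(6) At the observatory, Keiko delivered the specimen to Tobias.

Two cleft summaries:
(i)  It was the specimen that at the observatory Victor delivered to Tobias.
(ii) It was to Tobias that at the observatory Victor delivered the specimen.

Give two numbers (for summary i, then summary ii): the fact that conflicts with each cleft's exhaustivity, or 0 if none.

(i): focus "the specimen". Looking for Victor as agent and Tobias as recipient and at the observatory as setting with some other thing — fact (2) has the manuscript there. Refuted.
(ii): focus "Tobias". No fact shares Victor as agent and the specimen as thing and at the observatory as setting with a different recipient. 0.

2, 0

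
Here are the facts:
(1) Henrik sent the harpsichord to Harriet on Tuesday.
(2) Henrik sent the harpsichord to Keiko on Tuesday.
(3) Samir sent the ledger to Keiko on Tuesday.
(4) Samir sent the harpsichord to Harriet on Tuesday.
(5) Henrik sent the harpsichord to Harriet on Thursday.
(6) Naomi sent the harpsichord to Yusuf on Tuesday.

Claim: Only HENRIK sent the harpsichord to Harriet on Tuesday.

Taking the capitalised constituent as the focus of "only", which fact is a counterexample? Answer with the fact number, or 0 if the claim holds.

4

The capitals mark "Henrik" as focus. So "only" rules out other agents, with the rest (the harpsichord as thing and Harriet as recipient and on Tuesday as setting) as background.
Fact (4) matches on the harpsichord as thing and Harriet as recipient and on Tuesday as setting, but has agent = Samir instead. That refutes the claim.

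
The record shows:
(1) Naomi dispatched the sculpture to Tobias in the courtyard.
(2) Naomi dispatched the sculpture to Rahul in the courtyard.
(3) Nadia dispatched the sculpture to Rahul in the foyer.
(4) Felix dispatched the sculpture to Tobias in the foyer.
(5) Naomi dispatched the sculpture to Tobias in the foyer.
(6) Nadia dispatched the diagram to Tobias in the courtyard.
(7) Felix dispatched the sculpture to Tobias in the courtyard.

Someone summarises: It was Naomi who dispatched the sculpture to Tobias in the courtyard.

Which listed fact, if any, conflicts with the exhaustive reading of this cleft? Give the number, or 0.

The cleft puts "Naomi" in focus and presupposes the open proposition with same thing, recipient, setting (the sculpture / Tobias / in the courtyard).
Exhaustivity: Naomi is the only agent satisfying that background.
Fact (7) shares the background but with agent = Felix; exhaustivity is violated.

7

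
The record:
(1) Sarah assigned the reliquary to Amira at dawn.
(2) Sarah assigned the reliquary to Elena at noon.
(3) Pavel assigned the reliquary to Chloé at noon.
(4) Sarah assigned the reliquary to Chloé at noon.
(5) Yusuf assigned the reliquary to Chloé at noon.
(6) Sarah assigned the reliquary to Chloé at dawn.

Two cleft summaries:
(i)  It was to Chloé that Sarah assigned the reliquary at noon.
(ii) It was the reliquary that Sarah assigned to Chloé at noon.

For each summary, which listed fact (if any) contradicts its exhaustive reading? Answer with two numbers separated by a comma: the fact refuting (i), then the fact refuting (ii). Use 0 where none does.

2, 0

Summary (i) focuses "Chloé" (the recipient); background agent = Sarah, thing = the reliquary, setting = at noon. Fact (2) matches that background with recipient = Elena — refutes (i).
Summary (ii) focuses "the reliquary" (the thing); background agent = Sarah, recipient = Chloé, setting = at noon. No fact matches that background with a different thing, so 0.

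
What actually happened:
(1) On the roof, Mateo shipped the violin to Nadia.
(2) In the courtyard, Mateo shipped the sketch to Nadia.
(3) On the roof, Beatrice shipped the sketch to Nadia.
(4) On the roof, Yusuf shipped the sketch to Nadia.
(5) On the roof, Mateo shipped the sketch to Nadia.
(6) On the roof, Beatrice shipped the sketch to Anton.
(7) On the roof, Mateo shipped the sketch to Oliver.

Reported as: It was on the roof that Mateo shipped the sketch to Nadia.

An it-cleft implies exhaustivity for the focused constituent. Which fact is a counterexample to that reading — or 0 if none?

Focus of the cleft: "on the roof" (the setting). Presupposed background: Mateo as agent and the sketch as thing and Nadia as recipient.
Exhaustivity: on the roof is the only setting satisfying that background.
But fact (2) also has Mateo as agent and the sketch as thing and Nadia as recipient, with setting = in the courtyard — so the exhaustive reading fails.

2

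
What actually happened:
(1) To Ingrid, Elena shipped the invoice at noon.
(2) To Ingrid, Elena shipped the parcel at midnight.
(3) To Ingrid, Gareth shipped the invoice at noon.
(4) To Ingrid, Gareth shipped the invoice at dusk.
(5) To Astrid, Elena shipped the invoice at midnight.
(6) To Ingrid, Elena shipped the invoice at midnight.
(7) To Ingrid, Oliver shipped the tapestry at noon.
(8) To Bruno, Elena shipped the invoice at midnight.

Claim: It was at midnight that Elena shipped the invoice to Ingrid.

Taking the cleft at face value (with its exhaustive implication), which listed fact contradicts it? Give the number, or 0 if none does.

Focus of the cleft: "at midnight" (the setting). Presupposed background: agent = Elena, thing = the invoice, recipient = Ingrid.
The exhaustive reading says no other setting fits that background.
Fact (1) shares the background but with setting = at noon; exhaustivity is violated.

1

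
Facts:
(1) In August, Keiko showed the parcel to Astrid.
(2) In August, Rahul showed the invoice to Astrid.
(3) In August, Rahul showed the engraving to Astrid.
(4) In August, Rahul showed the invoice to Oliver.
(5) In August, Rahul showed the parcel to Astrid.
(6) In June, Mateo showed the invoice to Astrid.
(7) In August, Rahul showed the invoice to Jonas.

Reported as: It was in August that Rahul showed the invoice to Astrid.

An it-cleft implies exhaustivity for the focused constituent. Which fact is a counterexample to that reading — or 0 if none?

0

Focus of the cleft: "in August" (the setting). Presupposed background: agent = Rahul, thing = the invoice, recipient = Astrid.
The exhaustive reading says no other setting fits that background.
Every other fact differs from the presupposition on some backgrounded slot, so none challenges the exhaustivity.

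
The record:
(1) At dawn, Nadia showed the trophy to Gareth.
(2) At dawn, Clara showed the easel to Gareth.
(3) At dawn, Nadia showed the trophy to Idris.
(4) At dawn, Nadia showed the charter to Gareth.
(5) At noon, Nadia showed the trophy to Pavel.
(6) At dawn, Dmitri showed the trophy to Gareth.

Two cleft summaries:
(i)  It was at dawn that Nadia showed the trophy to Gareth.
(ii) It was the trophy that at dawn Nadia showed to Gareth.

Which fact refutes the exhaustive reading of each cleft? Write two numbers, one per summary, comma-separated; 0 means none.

(i): focus "at dawn". No fact shares Nadia as agent and the trophy as thing and Gareth as recipient with a different setting. 0.
(ii): focus "the trophy". Looking for Nadia as agent and Gareth as recipient and at dawn as setting with some other thing — fact (4) has the charter there. Refuted.

0, 4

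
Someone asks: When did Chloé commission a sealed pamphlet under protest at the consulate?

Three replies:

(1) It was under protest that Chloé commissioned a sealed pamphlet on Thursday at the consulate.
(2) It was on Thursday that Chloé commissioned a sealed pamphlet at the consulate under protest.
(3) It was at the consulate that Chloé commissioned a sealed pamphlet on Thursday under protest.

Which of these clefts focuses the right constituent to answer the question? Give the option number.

2

The question word "when" targets the time.
Option (1) clefts "under protest" — the manner, not what was asked.
Option (2) clefts "on Thursday" — that matches what the question asks about.
Option (3) clefts "at the consulate" — the location, not what was asked.
So the congruent reply is (2).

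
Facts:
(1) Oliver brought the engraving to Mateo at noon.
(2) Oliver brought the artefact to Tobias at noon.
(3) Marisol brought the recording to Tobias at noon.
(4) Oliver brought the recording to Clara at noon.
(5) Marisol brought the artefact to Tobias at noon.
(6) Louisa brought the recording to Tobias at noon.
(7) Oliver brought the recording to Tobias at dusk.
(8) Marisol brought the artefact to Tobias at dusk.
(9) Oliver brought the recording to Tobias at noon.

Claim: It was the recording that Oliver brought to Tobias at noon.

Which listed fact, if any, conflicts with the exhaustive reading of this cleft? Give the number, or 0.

2

Focus of the cleft: "the recording" (the thing). Presupposed background: same agent, recipient, setting (Oliver / Tobias / at noon).
Exhaustivity: the recording is the only thing satisfying that background.
Fact (2) shares the background but with thing = the artefact; exhaustivity is violated.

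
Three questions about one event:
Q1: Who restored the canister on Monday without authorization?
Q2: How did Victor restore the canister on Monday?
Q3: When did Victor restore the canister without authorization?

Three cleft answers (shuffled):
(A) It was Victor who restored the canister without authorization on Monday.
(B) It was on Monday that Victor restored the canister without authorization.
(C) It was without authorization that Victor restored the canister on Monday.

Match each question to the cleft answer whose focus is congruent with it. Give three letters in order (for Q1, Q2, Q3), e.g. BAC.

ACB

Q1 asks about the subject (agent); cleft (A) focuses "Victor", which is the subject (agent) — so Q1 → A.
Q2 asks about the manner; cleft (C) focuses "without authorization", which is the manner — so Q2 → C.
Q3 asks about the time; cleft (B) focuses "on Monday", which is the time — so Q3 → B.
Mapping: Q1→A, Q2→C, Q3→B.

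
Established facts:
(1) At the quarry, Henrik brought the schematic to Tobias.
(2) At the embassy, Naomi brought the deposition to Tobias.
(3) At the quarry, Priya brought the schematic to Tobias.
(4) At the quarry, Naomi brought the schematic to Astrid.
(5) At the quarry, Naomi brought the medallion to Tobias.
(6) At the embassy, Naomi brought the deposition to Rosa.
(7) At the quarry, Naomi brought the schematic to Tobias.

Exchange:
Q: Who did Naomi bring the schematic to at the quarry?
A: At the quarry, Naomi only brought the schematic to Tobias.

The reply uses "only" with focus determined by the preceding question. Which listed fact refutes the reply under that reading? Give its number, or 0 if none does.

4

Answering "Who did ... to ...?" puts focus on the recipient — here, "Tobias".
So "only" ranges over recipients; the rest (agent = Naomi, thing = the schematic, setting = at the quarry) is presupposed.
Fact (4) shares the background with a different recipient (Astrid) — counterexample.
(Fact (5) would refute a reading with focus on the thing — but that is not what the question asks.)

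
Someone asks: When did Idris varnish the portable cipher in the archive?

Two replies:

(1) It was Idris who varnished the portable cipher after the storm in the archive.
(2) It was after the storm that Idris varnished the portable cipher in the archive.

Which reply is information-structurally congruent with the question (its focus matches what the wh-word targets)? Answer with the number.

2

The question word "when" targets the time.
Option (1) clefts "Idris" — the subject (agent), not what was asked.
Option (2) clefts "after the storm" — that matches what the question asks about.
So the congruent reply is (2).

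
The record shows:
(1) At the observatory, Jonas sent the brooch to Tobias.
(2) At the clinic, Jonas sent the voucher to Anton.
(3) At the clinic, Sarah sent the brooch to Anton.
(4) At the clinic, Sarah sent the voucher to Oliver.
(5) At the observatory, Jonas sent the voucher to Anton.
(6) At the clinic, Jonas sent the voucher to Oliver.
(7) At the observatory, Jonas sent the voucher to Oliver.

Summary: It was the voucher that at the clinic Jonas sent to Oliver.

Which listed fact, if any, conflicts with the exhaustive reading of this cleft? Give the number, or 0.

0

Focus of the cleft: "the voucher" (the thing). Presupposed background: Jonas as agent and Oliver as recipient and at the clinic as setting.
The exhaustive reading says no other thing fits that background.
Every other fact differs from the presupposition on some backgrounded slot, so none challenges the exhaustivity.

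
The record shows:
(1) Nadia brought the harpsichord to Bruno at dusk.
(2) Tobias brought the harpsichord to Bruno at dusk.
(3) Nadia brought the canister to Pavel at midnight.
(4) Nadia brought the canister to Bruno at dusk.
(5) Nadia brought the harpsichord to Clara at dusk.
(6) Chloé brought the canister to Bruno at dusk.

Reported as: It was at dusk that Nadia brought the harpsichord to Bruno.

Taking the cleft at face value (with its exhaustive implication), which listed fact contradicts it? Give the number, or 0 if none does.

Focus of the cleft: "at dusk" (the setting). Presupposed background: Nadia as agent and the harpsichord as thing and Bruno as recipient.
Exhaustivity: at dusk is the only setting satisfying that background.
Every other fact differs from the presupposition on some backgrounded slot, so none challenges the exhaustivity.

0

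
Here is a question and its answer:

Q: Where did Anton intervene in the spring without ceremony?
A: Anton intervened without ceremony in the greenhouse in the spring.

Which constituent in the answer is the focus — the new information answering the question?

in the greenhouse

The wh-word "where" asks about the location.
In the answer, "Anton", "in the spring" and "without ceremony" are given — repeated from the question.
The constituent filling the location gap is "in the greenhouse"; that is the focus and would carry nuclear stress.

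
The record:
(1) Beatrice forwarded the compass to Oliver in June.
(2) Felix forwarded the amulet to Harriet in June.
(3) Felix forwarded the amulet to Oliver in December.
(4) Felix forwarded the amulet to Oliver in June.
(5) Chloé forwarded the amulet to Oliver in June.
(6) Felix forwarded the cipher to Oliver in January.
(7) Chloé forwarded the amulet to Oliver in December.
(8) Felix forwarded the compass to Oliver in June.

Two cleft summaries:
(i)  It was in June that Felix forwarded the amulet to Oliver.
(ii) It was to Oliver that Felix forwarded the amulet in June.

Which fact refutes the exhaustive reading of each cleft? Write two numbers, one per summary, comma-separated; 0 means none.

3, 2

(i): focus "in June". Looking for agent = Felix, thing = the amulet, recipient = Oliver with some other setting — fact (3) has in December there. Refuted.
(ii): focus "Oliver". Looking for agent = Felix, thing = the amulet, setting = in June with some other recipient — fact (2) has Harriet there. Refuted.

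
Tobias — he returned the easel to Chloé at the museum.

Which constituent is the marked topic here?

Tobias

The construction explicitly marks "Tobias" as what the sentence is about — the topic.
The remainder of the clause is the comment (what is said about the topic).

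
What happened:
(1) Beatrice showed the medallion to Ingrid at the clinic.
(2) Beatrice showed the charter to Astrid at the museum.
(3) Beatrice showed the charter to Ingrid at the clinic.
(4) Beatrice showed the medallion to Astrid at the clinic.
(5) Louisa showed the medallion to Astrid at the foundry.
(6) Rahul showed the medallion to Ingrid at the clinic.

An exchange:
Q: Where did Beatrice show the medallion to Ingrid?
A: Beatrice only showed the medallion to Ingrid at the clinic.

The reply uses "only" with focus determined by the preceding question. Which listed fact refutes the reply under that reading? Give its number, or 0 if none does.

The question "Where did ...?" targets the setting, so in the reply the focus falls on "at the clinic".
"Only" then excludes alternative settings while the background — agent = Beatrice, thing = the medallion, recipient = Ingrid — is held fixed.
No fact keeps agent = Beatrice, thing = the medallion, recipient = Ingrid while changing the setting; every other fact differs on something backgrounded. The reply stands.
(Fact (4) would refute a reading with focus on the recipient — but that is not what the question asks.)

0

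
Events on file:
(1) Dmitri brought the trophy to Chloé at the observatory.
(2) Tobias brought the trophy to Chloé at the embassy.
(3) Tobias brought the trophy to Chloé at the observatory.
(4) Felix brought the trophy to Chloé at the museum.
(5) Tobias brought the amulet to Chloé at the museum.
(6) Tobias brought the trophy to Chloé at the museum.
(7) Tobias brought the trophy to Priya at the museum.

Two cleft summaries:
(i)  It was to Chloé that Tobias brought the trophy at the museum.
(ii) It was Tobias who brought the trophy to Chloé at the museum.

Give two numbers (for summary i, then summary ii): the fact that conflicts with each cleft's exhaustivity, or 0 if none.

Summary (i) focuses "Chloé" (the recipient); background Tobias as agent and the trophy as thing and at the museum as setting. Fact (7) matches that background with recipient = Priya — refutes (i).
Summary (ii) focuses "Tobias" (the agent); background the trophy as thing and Chloé as recipient and at the museum as setting. Fact (4) matches that background with agent = Felix — refutes (ii).

7, 4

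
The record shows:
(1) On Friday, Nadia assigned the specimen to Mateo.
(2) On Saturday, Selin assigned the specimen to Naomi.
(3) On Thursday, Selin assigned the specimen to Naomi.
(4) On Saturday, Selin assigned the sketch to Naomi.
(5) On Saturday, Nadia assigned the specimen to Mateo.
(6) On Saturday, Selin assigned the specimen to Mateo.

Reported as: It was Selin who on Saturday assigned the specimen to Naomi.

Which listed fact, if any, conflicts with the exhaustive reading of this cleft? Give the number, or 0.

The cleft puts "Selin" in focus and presupposes the open proposition with thing = the specimen, recipient = Naomi, setting = on Saturday.
Exhaustivity: Selin is the only agent satisfying that background.
No listed fact matches the background with a different agent. Exhaustivity holds.

0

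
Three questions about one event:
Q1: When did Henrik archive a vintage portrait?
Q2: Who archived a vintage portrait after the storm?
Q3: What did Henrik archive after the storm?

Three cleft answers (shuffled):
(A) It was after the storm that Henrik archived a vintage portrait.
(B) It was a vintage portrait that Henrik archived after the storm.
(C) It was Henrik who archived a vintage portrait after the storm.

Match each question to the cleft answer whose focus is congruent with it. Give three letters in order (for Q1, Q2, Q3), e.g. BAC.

Q1 asks about the time; cleft (A) focuses "after the storm", which is the time — so Q1 → A.
Q2 asks about the subject (agent); cleft (C) focuses "Henrik", which is the subject (agent) — so Q2 → C.
Q3 asks about the direct object; cleft (B) focuses "a vintage portrait", which is the direct object — so Q3 → B.
Mapping: Q1→A, Q2→C, Q3→B.

ACB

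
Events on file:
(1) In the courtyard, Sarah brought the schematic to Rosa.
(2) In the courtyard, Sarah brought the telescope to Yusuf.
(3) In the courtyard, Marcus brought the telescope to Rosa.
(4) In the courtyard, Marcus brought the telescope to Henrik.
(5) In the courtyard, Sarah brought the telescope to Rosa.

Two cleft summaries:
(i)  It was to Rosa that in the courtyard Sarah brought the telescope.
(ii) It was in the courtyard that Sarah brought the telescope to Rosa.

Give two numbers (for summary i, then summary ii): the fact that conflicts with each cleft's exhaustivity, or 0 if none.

Summary (i) focuses "Rosa" (the recipient); background Sarah as agent and the telescope as thing and in the courtyard as setting. Fact (2) matches that background with recipient = Yusuf — refutes (i).
Summary (ii) focuses "in the courtyard" (the setting); background Sarah as agent and the telescope as thing and Rosa as recipient. No fact matches that background with a different setting, so 0.

2, 0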